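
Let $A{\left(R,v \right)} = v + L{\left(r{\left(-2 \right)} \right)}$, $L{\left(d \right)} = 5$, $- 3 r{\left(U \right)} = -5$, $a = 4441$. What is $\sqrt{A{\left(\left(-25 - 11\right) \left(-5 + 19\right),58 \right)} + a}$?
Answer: $2 \sqrt{1126} \approx 67.112$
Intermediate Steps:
$r{\left(U \right)} = \frac{5}{3}$ ($r{\left(U \right)} = \left(- \frac{1}{3}\right) \left(-5\right) = \frac{5}{3}$)
$A{\left(R,v \right)} = 5 + v$ ($A{\left(R,v \right)} = v + 5 = 5 + v$)
$\sqrt{A{\left(\left(-25 - 11\right) \left(-5 + 19\right),58 \right)} + a} = \sqrt{\left(5 + 58\right) + 4441} = \sqrt{63 + 4441} = \sqrt{4504} = 2 \sqrt{1126}$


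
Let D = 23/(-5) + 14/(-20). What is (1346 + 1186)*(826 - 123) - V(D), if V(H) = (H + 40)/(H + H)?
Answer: 188679923/106 ≈ 1.7800e+6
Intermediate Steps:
D = -53/10 (D = 23*(-⅕) + 14*(-1/20) = -23/5 - 7/10 = -53/10 ≈ -5.3000)
V(H) = (40 + H)/(2*H) (V(H) = (40 + H)/((2*H)) = (40 + H)*(1/(2*H)) = (40 + H)/(2*H))
(1346 + 1186)*(826 - 123) - V(D) = (1346 + 1186)*(826 - 123) - (40 - 53/10)/(2*(-53/10)) = 2532*703 - (-10)*347/(2*53*10) = 1779996 - 1*(-347/106) = 1779996 + 347/106 = 188679923/106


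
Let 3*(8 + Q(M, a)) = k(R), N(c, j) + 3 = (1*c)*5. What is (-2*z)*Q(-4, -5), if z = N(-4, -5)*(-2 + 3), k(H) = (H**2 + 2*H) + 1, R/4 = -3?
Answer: 4462/3 ≈ 1487.3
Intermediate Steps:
R = -12 (R = 4*(-3) = -12)
N(c, j) = -3 + 5*c (N(c, j) = -3 + (1*c)*5 = -3 + c*5 = -3 + 5*c)
k(H) = 1 + H**2 + 2*H
z = -23 (z = (-3 + 5*(-4))*(-2 + 3) = (-3 - 20)*1 = -23*1 = -23)
Q(M, a) = 97/3 (Q(M, a) = -8 + (1 + (-12)**2 + 2*(-12))/3 = -8 + (1 + 144 - 24)/3 = -8 + (1/3)*121 = -8 + 121/3 = 97/3)
(-2*z)*Q(-4, -5) = -2*(-23)*(97/3) = 46*(97/3) = 4462/3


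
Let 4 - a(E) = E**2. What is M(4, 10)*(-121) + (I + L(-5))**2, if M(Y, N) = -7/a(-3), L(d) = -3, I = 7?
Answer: -767/5 ≈ -153.40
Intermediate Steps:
a(E) = 4 - E**2
M(Y, N) = 7/5 (M(Y, N) = -7/(4 - 1*(-3)**2) = -7/(4 - 1*9) = -7/(4 - 9) = -7/(-5) = -7*(-1/5) = 7/5)
M(4, 10)*(-121) + (I + L(-5))**2 = (7/5)*(-121) + (7 - 3)**2 = -847/5 + 4**2 = -847/5 + 16 = -767/5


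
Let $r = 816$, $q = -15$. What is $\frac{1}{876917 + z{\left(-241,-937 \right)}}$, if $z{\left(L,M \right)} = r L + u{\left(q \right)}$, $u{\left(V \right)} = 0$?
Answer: $\frac{1}{680261} \approx 1.47 \cdot 10^{-6}$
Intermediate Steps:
$z{\left(L,M \right)} = 816 L$ ($z{\left(L,M \right)} = 816 L + 0 = 816 L$)
$\frac{1}{876917 + z{\left(-241,-937 \right)}} = \frac{1}{876917 + 816 \left(-241\right)} = \frac{1}{876917 - 196656} = \frac{1}{680261}$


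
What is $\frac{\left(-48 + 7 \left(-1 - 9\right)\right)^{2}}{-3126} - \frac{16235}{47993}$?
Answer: $- \frac{359502571}{75013059} \approx -4.7925$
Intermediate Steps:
$\frac{\left(-48 + 7 \left(-1 - 9\right)\right)^{2}}{-3126} - \frac{16235}{47993} = \left(-48 + 7 \left(-1 - 9\right)\right)^{2} \left(- \frac{1}{3126}\right) - \frac{16235}{47993} = \left(-48 + 7 \left(-10\right)\right)^{2} \left(- \frac{1}{3126}\right) - \frac{16235}{47993} = \left(-48 - 70\right)^{2} \left(- \frac{1}{3126}\right) - \frac{16235}{47993} = \left(-118\right)^{2} \left(- \frac{1}{3126}\right) - \frac{16235}{47993} = 13924 \left(- \frac{1}{3126}\right) - \frac{16235}{47993} = - \frac{6962}{1563} - \frac{16235}{47993} = - \frac{359502571}{75013059}$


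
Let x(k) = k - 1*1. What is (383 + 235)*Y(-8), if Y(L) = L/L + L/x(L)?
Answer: 3502/3 ≈ 1167.3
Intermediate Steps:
x(k) = -1 + k (x(k) = k - 1 = -1 + k)
Y(L) = 1 + L/(-1 + L) (Y(L) = L/L + L/(-1 + L) = 1 + L/(-1 + L))
(383 + 235)*Y(-8) = (383 + 235)*((-1 + 2*(-8))/(-1 - 8)) = 618*((-1 - 16)/(-9)) = 618*(-⅑*(-17)) = 618*(17/9) = 3502/3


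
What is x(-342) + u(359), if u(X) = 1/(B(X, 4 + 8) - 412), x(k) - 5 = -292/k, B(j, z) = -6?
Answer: 22013/3762 ≈ 5.8514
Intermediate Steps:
x(k) = 5 - 292/k
u(X) = -1/418 (u(X) = 1/(-6 - 412) = 1/(-418) = -1/418)
x(-342) + u(359) = (5 - 292/(-342)) - 1/418 = (5 - 292*(-1/342)) - 1/418 = (5 + 146/171) - 1/418 = 1001/171 - 1/418 = 22013/3762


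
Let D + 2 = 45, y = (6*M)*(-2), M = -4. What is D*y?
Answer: 2064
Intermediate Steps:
y = 48 (y = (6*(-4))*(-2) = -24*(-2) = 48)
D = 43 (D = -2 + 45 = 43)
D*y = 43*48 = 2064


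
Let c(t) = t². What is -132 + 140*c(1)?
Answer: 8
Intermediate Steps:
-132 + 140*c(1) = -132 + 140*1² = -132 + 140*1 = -132 + 140 = 8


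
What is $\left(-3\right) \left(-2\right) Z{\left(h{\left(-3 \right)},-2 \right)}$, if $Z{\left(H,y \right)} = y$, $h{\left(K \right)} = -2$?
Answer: $-12$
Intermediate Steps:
$\left(-3\right) \left(-2\right) Z{\left(h{\left(-3 \right)},-2 \right)} = \left(-3\right) \left(-2\right) \left(-2\right) = 6 \left(-2\right) = -12$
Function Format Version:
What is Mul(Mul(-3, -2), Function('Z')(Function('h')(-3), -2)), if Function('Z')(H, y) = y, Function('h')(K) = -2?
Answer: -12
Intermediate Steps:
Mul(Mul(-3, -2), Function('Z')(Function('h')(-3), -2)) = Mul(Mul(-3, -2), -2) = Mul(6, -2) = -12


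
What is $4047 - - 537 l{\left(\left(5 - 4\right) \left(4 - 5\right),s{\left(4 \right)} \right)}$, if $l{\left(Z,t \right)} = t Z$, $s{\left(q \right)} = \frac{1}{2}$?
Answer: $\frac{7557}{2} \approx 3778.5$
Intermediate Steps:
$s{\left(q \right)} = \frac{1}{2}$
$l{\left(Z,t \right)} = Z t$
$4047 - - 537 l{\left(\left(5 - 4\right) \left(4 - 5\right),s{\left(4 \right)} \right)} = 4047 - - 537 \left(5 - 4\right) \left(4 - 5\right) \frac{1}{2} = 4047 - - 537 \cdot 1 \left(-1\right) \frac{1}{2} = 4047 - - 537 \left(\left(-1\right) \frac{1}{2}\right) = 4047 - \left(-537\right) \left(- \frac{1}{2}\right) = 4047 - \frac{537}{2} = \frac{7557}{2}$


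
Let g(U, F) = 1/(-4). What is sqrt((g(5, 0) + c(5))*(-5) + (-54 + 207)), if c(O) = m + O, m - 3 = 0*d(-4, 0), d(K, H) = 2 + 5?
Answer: sqrt(457)/2 ≈ 10.689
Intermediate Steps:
d(K, H) = 7
m = 3 (m = 3 + 0*7 = 3 + 0 = 3)
g(U, F) = -1/4
c(O) = 3 + O
sqrt((g(5, 0) + c(5))*(-5) + (-54 + 207)) = sqrt((-1/4 + (3 + 5))*(-5) + (-54 + 207)) = sqrt((-1/4 + 8)*(-5) + 153) = sqrt((31/4)*(-5) + 153) = sqrt(-155/4 + 153) = sqrt(457/4) = sqrt(457)/2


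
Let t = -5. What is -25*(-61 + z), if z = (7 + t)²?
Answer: 1425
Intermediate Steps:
z = 4 (z = (7 - 5)² = 2² = 4)
-25*(-61 + z) = -25*(-61 + 4) = -25*(-57) = 1425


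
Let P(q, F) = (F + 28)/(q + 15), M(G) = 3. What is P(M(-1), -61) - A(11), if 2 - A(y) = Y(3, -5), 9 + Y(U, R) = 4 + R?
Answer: -83/6 ≈ -13.833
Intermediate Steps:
P(q, F) = (28 + F)/(15 + q)
Y(U, R) = -5 + R (Y(U, R) = -9 + (4 + R) = -5 + R)
A(y) = 12 (A(y) = 2 - (-5 - 5) = 2 - 1*(-10) = 2 + 10 = 12)
P(M(-1), -61) - A(11) = (28 - 61)/(15 + 3) - 1*12 = -33/18 - 12 = (1/18)*(-33) - 12 = -11/6 - 12 = -83/6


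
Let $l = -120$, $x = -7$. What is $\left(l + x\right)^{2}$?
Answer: $16129$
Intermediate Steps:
$\left(l + x\right)^{2} = \left(-120 - 7\right)^{2} = \left(-127\right)^{2} = 16129$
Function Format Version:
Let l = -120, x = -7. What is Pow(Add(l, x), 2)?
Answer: 16129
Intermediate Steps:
Pow(Add(l, x), 2) = Pow(Add(-120, -7), 2) = Pow(-127, 2) = 16129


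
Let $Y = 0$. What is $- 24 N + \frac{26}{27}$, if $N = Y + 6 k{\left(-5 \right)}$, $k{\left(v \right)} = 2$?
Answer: $- \frac{7750}{27} \approx -287.04$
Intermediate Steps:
$N = 12$ ($N = 0 + 6 \cdot 2 = 0 + 12 = 12$)
$- 24 N + \frac{26}{27} = \left(-24\right) 12 + \frac{26}{27} = -288 + 26 \cdot \frac{1}{27} = -288 + \frac{26}{27} = - \frac{7750}{27}$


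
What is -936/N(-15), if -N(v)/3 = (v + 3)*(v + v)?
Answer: 13/15 ≈ 0.86667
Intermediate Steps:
N(v) = -6*v*(3 + v) (N(v) = -3*(v + 3)*(v + v) = -3*(3 + v)*2*v = -6*v*(3 + v))
-936/N(-15) = -936*1/(90*(3 - 15)) = -936/((-6*(-15)*(-12))) = -936/(-1080) = -936*(-1/1080) = 13/15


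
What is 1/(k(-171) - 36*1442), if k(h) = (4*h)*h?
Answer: 1/65052 ≈ 1.5372e-5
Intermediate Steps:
k(h) = 4*h**2
1/(k(-171) - 36*1442) = 1/(4*(-171)**2 - 36*1442) = 1/(4*29241 - 51912) = 1/(116964 - 51912) = 1/65052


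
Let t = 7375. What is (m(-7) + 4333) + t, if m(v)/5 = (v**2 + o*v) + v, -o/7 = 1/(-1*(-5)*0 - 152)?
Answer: 1811291/152 ≈ 11916.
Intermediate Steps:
o = 7/152 (o = -7/(-1*(-5)*0 - 152) = -7/(5*0 - 152) = -7/(0 - 152) = -7/(-152) = -7*(-1/152) = 7/152 ≈ 0.046053)
m(v) = 5*v**2 + 795*v/152 (m(v) = 5*((v**2 + 7*v/152) + v) = 5*(v**2 + 159*v/152) = 5*v**2 + 795*v/152)
(m(-7) + 4333) + t = ((5/152)*(-7)*(159 + 152*(-7)) + 4333) + 7375 = ((5/152)*(-7)*(159 - 1064) + 4333) + 7375 = ((5/152)*(-7)*(-905) + 4333) + 7375 = (31675/152 + 4333) + 7375 = 690291/152 + 7375 = 1811291/152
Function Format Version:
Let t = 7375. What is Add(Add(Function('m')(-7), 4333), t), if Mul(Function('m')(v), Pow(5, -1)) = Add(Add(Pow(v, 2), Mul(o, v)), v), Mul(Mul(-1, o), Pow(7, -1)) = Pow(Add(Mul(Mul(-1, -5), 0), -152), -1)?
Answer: Rational(1811291, 152) ≈ 11916.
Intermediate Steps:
o = Rational(7, 152) (o = Mul(-7, Pow(Add(Mul(Mul(-1, -5), 0), -152), -1)) = Mul(-7, Pow(Add(Mul(5, 0), -152), -1)) = Mul(-7, Pow(Add(0, -152), -1)) = Mul(-7, Pow(-152, -1)) = Mul(-7, Rational(-1, 152)) = Rational(7, 152) ≈ 0.046053)
Function('m')(v) = Add(Mul(5, Pow(v, 2)), Mul(Rational(795, 152), v)) (Function('m')(v) = Mul(5, Add(Add(Pow(v, 2), Mul(Rational(7, 152), v)), v)) = Mul(5, Add(Pow(v, 2), Mul(Rational(159, 152), v))) = Add(Mul(5, Pow(v, 2)), Mul(Rational(795, 152), v)))
Add(Add(Function('m')(-7), 4333), t) = Add(Add(Mul(Rational(5, 152), -7, Add(159, Mul(152, -7))), 4333), 7375) = Add(Add(Mul(Rational(5, 152), -7, Add(159, -1064)), 4333), 7375) = Add(Add(Mul(Rational(5, 152), -7, -905), 4333), 7375) = Add(Add(Rational(31675, 152), 4333), 7375) = Add(Rational(690291, 152), 7375) = Rational(1811291, 152)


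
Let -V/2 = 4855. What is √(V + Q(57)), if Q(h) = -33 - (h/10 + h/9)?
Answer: I*√8779530/30 ≈ 98.768*I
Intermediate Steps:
V = -9710 (V = -2*4855 = -9710)
Q(h) = -33 - 19*h/90 (Q(h) = -33 - (h*(⅒) + h*(⅑)) = -33 - (h/10 + h/9) = -33 - 19*h/90)
√(V + Q(57)) = √(-9710 + (-33 - 19/90*57)) = √(-9710 + (-33 - 361/30)) = √(-9710 - 1351/30) = √(-292651/30) = I*√8779530/30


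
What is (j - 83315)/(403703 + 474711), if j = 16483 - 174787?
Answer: -241619/878414 ≈ -0.27506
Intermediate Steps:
j = -158304
(j - 83315)/(403703 + 474711) = (-158304 - 83315)/(403703 + 474711) = -241619/878414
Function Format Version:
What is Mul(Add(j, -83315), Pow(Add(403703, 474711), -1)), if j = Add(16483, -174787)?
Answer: Rational(-241619, 878414) ≈ -0.27506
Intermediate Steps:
j = -158304
Mul(Add(j, -83315), Pow(Add(403703, 474711), -1)) = Mul(Add(-158304, -83315), Pow(Add(403703, 474711), -1)) = Mul(-241619, Pow(878414, -1)) = Mul(-241619, Rational(1, 878414)) = Rational(-241619, 878414)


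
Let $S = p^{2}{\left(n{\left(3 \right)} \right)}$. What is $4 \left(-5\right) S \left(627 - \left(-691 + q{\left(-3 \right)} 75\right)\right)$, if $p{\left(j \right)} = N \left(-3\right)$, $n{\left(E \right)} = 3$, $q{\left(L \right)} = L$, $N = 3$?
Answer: $-2499660$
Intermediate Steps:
$p{\left(j \right)} = -9$ ($p{\left(j \right)} = 3 \left(-3\right) = -9$)
$S = 81$ ($S = \left(-9\right)^{2} = 81$)
$4 \left(-5\right) S \left(627 - \left(-691 + q{\left(-3 \right)} 75\right)\right) = 4 \left(-5\right) 81 \left(627 + \left(691 - \left(-3\right) 75\right)\right) = \left(-20\right) 81 \left(627 + \left(691 - -225\right)\right) = - 1620 \left(627 + \left(691 + 225\right)\right) = - 1620 \left(627 + 916\right) = \left(-1620\right) 1543 = -2499660$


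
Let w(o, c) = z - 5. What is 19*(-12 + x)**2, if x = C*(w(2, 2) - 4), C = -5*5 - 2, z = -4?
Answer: 2183499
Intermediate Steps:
w(o, c) = -9 (w(o, c) = -4 - 5 = -9)
C = -27 (C = -25 - 2 = -27)
x = 351 (x = -27*(-9 - 4) = -27*(-13) = 351)
19*(-12 + x)**2 = 19*(-12 + 351)**2 = 19*339**2 = 19*114921 = 2183499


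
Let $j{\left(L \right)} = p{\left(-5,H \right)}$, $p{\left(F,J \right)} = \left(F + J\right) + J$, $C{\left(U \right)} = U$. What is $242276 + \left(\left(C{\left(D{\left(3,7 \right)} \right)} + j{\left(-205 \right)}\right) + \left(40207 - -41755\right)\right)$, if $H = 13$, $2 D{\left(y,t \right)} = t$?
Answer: $\frac{648525}{2} \approx 3.2426 \cdot 10^{5}$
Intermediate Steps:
$D{\left(y,t \right)} = \frac{t}{2}$
$p{\left(F,J \right)} = F + 2 J$
$j{\left(L \right)} = 21$ ($j{\left(L \right)} = -5 + 2 \cdot 13 = -5 + 26 = 21$)
$242276 + \left(\left(C{\left(D{\left(3,7 \right)} \right)} + j{\left(-205 \right)}\right) + \left(40207 - -41755\right)\right) = 242276 + \left(\left(\frac{1}{2} \cdot 7 + 21\right) + \left(40207 - -41755\right)\right) = 242276 + \left(\left(\frac{7}{2} + 21\right) + \left(40207 + 41755\right)\right) = 242276 + \left(\frac{49}{2} + 81962\right) = 242276 + \frac{163973}{2} = \frac{648525}{2}$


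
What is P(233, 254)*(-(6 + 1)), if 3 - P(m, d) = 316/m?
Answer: -2681/233 ≈ -11.506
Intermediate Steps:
P(m, d) = 3 - 316/m
P(233, 254)*(-(6 + 1)) = (3 - 316/233)*(-(6 + 1)) = (3 - 316*1/233)*(-1*7) = (3 - 316/233)*(-7) = (383/233)*(-7) = -2681/233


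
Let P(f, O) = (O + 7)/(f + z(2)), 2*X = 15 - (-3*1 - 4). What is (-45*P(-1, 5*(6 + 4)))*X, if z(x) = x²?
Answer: -9405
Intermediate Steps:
X = 11 (X = (15 - (-3*1 - 4))/2 = (15 - (-3 - 4))/2 = (15 - 1*(-7))/2 = (15 + 7)/2 = (½)*22 = 11)
P(f, O) = (7 + O)/(4 + f) (P(f, O) = (O + 7)/(f + 2²) = (7 + O)/(f + 4) = (7 + O)/(4 + f))
(-45*P(-1, 5*(6 + 4)))*X = -45*(7 + 5*(6 + 4))/(4 - 1)*11 = -45*(7 + 5*10)/3*11 = -15*(7 + 50)*11 = -15*57*11 = -45*19*11 = -855*11 = -9405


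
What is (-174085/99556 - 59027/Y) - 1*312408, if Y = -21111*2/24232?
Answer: -585400337783171/2101726716 ≈ -2.7853e+5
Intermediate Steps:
Y = -21111/12116 (Y = -42222*1/24232 = -21111/12116 ≈ -1.7424)
(-174085/99556 - 59027/Y) - 1*312408 = (-174085/99556 - 59027/(-21111/12116)) - 1*312408 = (-174085*1/99556 - 59027*(-12116/21111)) - 312408 = (-174085/99556 + 715171132/21111) - 312408 = 71195902108957/2101726716 - 312408 = -585400337783171/2101726716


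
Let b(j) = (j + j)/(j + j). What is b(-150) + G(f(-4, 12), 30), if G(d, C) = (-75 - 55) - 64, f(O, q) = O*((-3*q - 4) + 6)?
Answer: -193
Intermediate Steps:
f(O, q) = O*(2 - 3*q) (f(O, q) = O*((-4 - 3*q) + 6) = O*(2 - 3*q))
b(j) = 1 (b(j) = (2*j)/((2*j)) = (2*j)*(1/(2*j)) = 1)
G(d, C) = -194 (G(d, C) = -130 - 64 = -194)
b(-150) + G(f(-4, 12), 30) = 1 - 194 = -193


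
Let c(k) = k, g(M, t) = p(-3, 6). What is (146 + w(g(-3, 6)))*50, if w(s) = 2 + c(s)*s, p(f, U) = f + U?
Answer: 7850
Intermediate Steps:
p(f, U) = U + f
g(M, t) = 3 (g(M, t) = 6 - 3 = 3)
w(s) = 2 + s² (w(s) = 2 + s*s = 2 + s²)
(146 + w(g(-3, 6)))*50 = (146 + (2 + 3²))*50 = (146 + (2 + 9))*50 = (146 + 11)*50 = 157*50 = 7850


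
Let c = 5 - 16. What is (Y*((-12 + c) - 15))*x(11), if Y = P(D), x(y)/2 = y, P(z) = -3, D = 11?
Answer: 2508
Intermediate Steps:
c = -11
x(y) = 2*y
Y = -3
(Y*((-12 + c) - 15))*x(11) = (-3*((-12 - 11) - 15))*(2*11) = -3*(-23 - 15)*22 = -3*(-38)*22 = 114*22 = 2508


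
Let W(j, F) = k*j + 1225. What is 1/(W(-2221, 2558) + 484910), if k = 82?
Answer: 1/304013 ≈ 3.2893e-6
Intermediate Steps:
W(j, F) = 1225 + 82*j (W(j, F) = 82*j + 1225 = 1225 + 82*j)
1/(W(-2221, 2558) + 484910) = 1/((1225 + 82*(-2221)) + 484910) = 1/((1225 - 182122) + 484910) = 1/(-180897 + 484910) = 1/304013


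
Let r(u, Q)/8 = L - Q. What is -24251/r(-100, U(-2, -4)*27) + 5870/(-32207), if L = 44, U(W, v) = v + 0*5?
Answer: -788189877/39163712 ≈ -20.126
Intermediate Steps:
U(W, v) = v (U(W, v) = v + 0 = v)
r(u, Q) = 352 - 8*Q (r(u, Q) = 8*(44 - Q) = 352 - 8*Q)
-24251/r(-100, U(-2, -4)*27) + 5870/(-32207) = -24251/(352 - (-32)*27) + 5870/(-32207) = -24251/(352 - 8*(-108)) + 5870*(-1/32207) = -24251/(352 + 864) - 5870/32207 = -24251/1216 - 5870/32207 = -788189877/39163712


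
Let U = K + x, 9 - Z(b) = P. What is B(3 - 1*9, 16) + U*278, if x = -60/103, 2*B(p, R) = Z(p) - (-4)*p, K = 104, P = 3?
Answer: 2960329/103 ≈ 28741.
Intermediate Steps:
Z(b) = 6 (Z(b) = 9 - 1*3 = 9 - 3 = 6)
B(p, R) = 3 + 2*p (B(p, R) = (6 - (-4)*p)/2 = (6 + 4*p)/2 = 3 + 2*p)
x = -60/103 (x = -60*1/103 = -60/103 ≈ -0.58252)
U = 10652/103 (U = 104 - 60/103 = 10652/103 ≈ 103.42)
B(3 - 1*9, 16) + U*278 = (3 + 2*(3 - 1*9)) + (10652/103)*278 = (3 + 2*(3 - 9)) + 2961256/103 = (3 + 2*(-6)) + 2961256/103 = (3 - 12) + 2961256/103 = -9 + 2961256/103 = 2960329/103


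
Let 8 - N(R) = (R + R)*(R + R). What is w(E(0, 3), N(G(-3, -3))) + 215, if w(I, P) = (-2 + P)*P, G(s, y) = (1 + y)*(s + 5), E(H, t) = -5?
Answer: 3463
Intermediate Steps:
G(s, y) = (1 + y)*(5 + s)
N(R) = 8 - 4*R² (N(R) = 8 - (R + R)*(R + R) = 8 - 2*R*2*R = 8 - 4*R²)
w(I, P) = P*(-2 + P)
w(E(0, 3), N(G(-3, -3))) + 215 = (8 - 4*(5 - 3 + 5*(-3) - 3*(-3))²)*(-2 + (8 - 4*(5 - 3 + 5*(-3) - 3*(-3))²)) + 215 = (8 - 4*(5 - 3 - 15 + 9)²)*(-2 + (8 - 4*(5 - 3 - 15 + 9)²)) + 215 = (8 - 4*(-4)²)*(-2 + (8 - 4*(-4)²)) + 215 = (8 - 4*16)*(-2 + (8 - 4*16)) + 215 = (8 - 64)*(-2 + (8 - 64)) + 215 = -56*(-2 - 56) + 215 = -56*(-58) + 215 = 3248 + 215 = 3463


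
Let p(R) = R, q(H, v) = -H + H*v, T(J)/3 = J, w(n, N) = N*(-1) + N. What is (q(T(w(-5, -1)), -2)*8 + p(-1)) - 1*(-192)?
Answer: 191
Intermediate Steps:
w(n, N) = 0 (w(n, N) = -N + N = 0)
T(J) = 3*J
(q(T(w(-5, -1)), -2)*8 + p(-1)) - 1*(-192) = (((3*0)*(-1 - 2))*8 - 1) - 1*(-192) = ((0*(-3))*8 - 1) + 192 = (0*8 - 1) + 192 = (0 - 1) + 192 = -1 + 192 = 191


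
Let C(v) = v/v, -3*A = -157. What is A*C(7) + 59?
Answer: 334/3 ≈ 111.33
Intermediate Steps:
A = 157/3 (A = -1/3*(-157) = 157/3 ≈ 52.333)
C(v) = 1
A*C(7) + 59 = (157/3)*1 + 59 = 157/3 + 59 = 334/3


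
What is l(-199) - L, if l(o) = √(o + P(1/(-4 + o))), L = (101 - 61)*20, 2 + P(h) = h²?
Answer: -800 + 8*I*√129422/203 ≈ -800.0 + 14.177*I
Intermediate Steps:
P(h) = -2 + h²
L = 800 (L = 40*20 = 800)
l(o) = √(-2 + o + (-4 + o)⁻²) (l(o) = √(o + (-2 + (1/(-4 + o))²)) = √(o + (-2 + (-4 + o)⁻²)) = √(-2 + o + (-4 + o)⁻²))
l(-199) - L = √(-2 - 199 + (-4 - 199)⁻²) - 1*800 = √(-2 - 199 + (-203)⁻²) - 800 = √(-2 - 199 + 1/41209) - 800 = √(-8283008/41209) - 800 = 8*I*√129422/203 - 800 = -800 + 8*I*√129422/203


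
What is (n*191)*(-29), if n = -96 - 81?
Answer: 980403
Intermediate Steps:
n = -177
(n*191)*(-29) = -177*191*(-29) = -33807*(-29) = 980403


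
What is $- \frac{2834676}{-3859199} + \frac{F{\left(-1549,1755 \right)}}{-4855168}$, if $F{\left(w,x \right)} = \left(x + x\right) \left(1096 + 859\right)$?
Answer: $- \frac{6359594146191}{9368529745216} \approx -0.67883$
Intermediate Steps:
$F{\left(w,x \right)} = 3910 x$ ($F{\left(w,x \right)} = 2 x 1955 = 3910 x$)
$- \frac{2834676}{-3859199} + \frac{F{\left(-1549,1755 \right)}}{-4855168} = - \frac{2834676}{-3859199} + \frac{3910 \cdot 1755}{-4855168} = \left(-2834676\right) \left(- \frac{1}{3859199}\right) + 6862050 \left(- \frac{1}{4855168}\right) = \frac{2834676}{3859199} - \frac{3431025}{2427584} = - \frac{6359594146191}{9368529745216}$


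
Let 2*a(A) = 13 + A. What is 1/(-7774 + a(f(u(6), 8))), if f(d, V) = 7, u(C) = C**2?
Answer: -1/7764 ≈ -0.00012880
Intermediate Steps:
a(A) = 13/2 + A/2 (a(A) = (13 + A)/2 = 13/2 + A/2)
1/(-7774 + a(f(u(6), 8))) = 1/(-7774 + (13/2 + (1/2)*7)) = 1/(-7774 + (13/2 + 7/2)) = 1/(-7774 + 10) = 1/(-7764) = -1/7764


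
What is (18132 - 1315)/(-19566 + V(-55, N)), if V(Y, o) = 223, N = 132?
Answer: -16817/19343 ≈ -0.86941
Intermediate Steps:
(18132 - 1315)/(-19566 + V(-55, N)) = (18132 - 1315)/(-19566 + 223) = 16817/(-19343) = 16817*(-1/19343) = -16817/19343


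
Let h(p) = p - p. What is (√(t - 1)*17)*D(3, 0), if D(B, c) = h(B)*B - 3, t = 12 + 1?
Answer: -102*√3 ≈ -176.67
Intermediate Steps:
t = 13
h(p) = 0
D(B, c) = -3 (D(B, c) = 0*B - 3 = 0 - 3 = -3)
(√(t - 1)*17)*D(3, 0) = (√(13 - 1)*17)*(-3) = (√12*17)*(-3) = ((2*√3)*17)*(-3) = (34*√3)*(-3) = -102*√3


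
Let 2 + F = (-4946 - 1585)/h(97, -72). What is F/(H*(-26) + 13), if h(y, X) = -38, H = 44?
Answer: -6455/42978 ≈ -0.15019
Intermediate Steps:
F = 6455/38 (F = -2 + (-4946 - 1585)/(-38) = -2 - 6531*(-1/38) = -2 + 6531/38 = 6455/38 ≈ 169.87)
F/(H*(-26) + 13) = 6455/(38*(44*(-26) + 13)) = 6455/(38*(-1144 + 13)) = (6455/38)/(-1131) = (6455/38)*(-1/1131) = -6455/42978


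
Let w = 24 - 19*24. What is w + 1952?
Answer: 1520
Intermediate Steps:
w = -432 (w = 24 - 456 = -432)
w + 1952 = -432 + 1952 = 1520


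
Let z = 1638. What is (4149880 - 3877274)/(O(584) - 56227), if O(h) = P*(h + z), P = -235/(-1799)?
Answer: -490418194/100630203 ≈ -4.8735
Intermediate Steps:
P = 235/1799 (P = -235*(-1/1799) = 235/1799 ≈ 0.13063)
O(h) = 54990/257 + 235*h/1799 (O(h) = 235*(h + 1638)/1799 = 235*(1638 + h)/1799 = 54990/257 + 235*h/1799)
(4149880 - 3877274)/(O(584) - 56227) = (4149880 - 3877274)/((54990/257 + (235/1799)*584) - 56227) = 272606/((54990/257 + 137240/1799) - 56227) = 272606/(522170/1799 - 56227) = 272606/(-100630203/1799) = 272606*(-1799/100630203) = -490418194/100630203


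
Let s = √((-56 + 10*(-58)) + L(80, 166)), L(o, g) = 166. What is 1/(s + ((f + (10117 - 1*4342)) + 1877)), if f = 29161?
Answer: 36813/1355197439 - I*√470/1355197439 ≈ 2.7164e-5 - 1.5997e-8*I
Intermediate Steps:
s = I*√470 (s = √((-56 + 10*(-58)) + 166) = √((-56 - 580) + 166) = √(-636 + 166) = √(-470) = I*√470 ≈ 21.679*I)
1/(s + ((f + (10117 - 1*4342)) + 1877)) = 1/(I*√470 + ((29161 + (10117 - 1*4342)) + 1877)) = 1/(I*√470 + ((29161 + (10117 - 4342)) + 1877)) = 1/(I*√470 + ((29161 + 5775) + 1877)) = 1/(I*√470 + (34936 + 1877)) = 1/(I*√470 + 36813) = 1/(36813 + I*√470)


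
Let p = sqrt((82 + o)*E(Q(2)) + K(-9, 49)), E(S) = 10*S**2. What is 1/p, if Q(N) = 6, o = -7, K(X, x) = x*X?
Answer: sqrt(2951)/8853 ≈ 0.0061361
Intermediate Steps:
K(X, x) = X*x
p = 3*sqrt(2951) (p = sqrt((82 - 7)*(10*6**2) - 9*49) = sqrt(75*(10*36) - 441) = sqrt(75*360 - 441) = sqrt(27000 - 441) = sqrt(26559) = 3*sqrt(2951) ≈ 162.97)
1/p = 1/(3*sqrt(2951)) = sqrt(2951)/8853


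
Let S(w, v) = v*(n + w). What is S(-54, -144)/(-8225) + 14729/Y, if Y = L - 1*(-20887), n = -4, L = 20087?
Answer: -221068823/337011150 ≈ -0.65597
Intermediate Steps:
S(w, v) = v*(-4 + w)
Y = 40974 (Y = 20087 - 1*(-20887) = 20087 + 20887 = 40974)
S(-54, -144)/(-8225) + 14729/Y = -144*(-4 - 54)/(-8225) + 14729/40974 = -144*(-58)*(-1/8225) + 14729*(1/40974) = 8352*(-1/8225) + 14729/40974 = -8352/8225 + 14729/40974 = -221068823/337011150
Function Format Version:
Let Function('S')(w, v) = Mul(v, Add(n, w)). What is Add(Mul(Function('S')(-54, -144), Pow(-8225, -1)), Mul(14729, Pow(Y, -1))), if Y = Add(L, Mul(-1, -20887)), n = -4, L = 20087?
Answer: Rational(-221068823, 337011150) ≈ -0.65597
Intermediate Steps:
Function('S')(w, v) = Mul(v, Add(-4, w))
Y = 40974 (Y = Add(20087, Mul(-1, -20887)) = Add(20087, 20887) = 40974)
Add(Mul(Function('S')(-54, -144), Pow(-8225, -1)), Mul(14729, Pow(Y, -1))) = Add(Mul(Mul(-144, Add(-4, -54)), Pow(-8225, -1)), Mul(14729, Pow(40974, -1))) = Add(Mul(Mul(-144, -58), Rational(-1, 8225)), Mul(14729, Rational(1, 40974))) = Add(Mul(8352, Rational(-1, 8225)), Rational(14729, 40974)) = Add(Rational(-8352, 8225), Rational(14729, 40974)) = Rational(-221068823, 337011150)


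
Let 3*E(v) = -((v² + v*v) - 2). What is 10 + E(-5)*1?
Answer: -6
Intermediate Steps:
E(v) = ⅔ - 2*v²/3 (E(v) = (-((v² + v*v) - 2))/3 = (-((v² + v²) - 2))/3 = (-(2*v² - 2))/3 = (-(-2 + 2*v²))/3 = (2 - 2*v²)/3 = ⅔ - 2*v²/3)
10 + E(-5)*1 = 10 + (⅔ - ⅔*(-5)²)*1 = 10 + (⅔ - ⅔*25)*1 = 10 + (⅔ - 50/3)*1 = 10 - 16*1 = 10 - 16 = -6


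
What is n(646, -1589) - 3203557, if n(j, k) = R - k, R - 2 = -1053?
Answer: -3203019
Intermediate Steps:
R = -1051 (R = 2 - 1053 = -1051)
n(j, k) = -1051 - k
n(646, -1589) - 3203557 = (-1051 - 1*(-1589)) - 3203557 = (-1051 + 1589) - 3203557 = 538 - 3203557 = -3203019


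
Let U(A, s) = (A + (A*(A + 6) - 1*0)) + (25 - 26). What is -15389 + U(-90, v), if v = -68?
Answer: -7920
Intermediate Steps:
U(A, s) = -1 + A + A*(6 + A) (U(A, s) = (A + (A*(6 + A) + 0)) - 1 = (A + A*(6 + A)) - 1 = -1 + A + A*(6 + A))
-15389 + U(-90, v) = -15389 + (-1 + (-90)**2 + 7*(-90)) = -15389 + (-1 + 8100 - 630) = -15389 + 7469 = -7920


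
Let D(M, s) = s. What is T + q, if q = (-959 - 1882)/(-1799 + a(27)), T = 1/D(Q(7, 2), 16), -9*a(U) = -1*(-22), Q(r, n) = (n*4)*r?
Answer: 425317/259408 ≈ 1.6396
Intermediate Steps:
Q(r, n) = 4*n*r (Q(r, n) = (4*n)*r = 4*n*r)
a(U) = -22/9 (a(U) = -(-1)*(-22)/9 = -⅑*22 = -22/9)
T = 1/16 ≈ 0.062500
q = 25569/16213 (q = (-959 - 1882)/(-1799 - 22/9) = -2841/(-16213/9) = -2841*(-9/16213) = 25569/16213 ≈ 1.5771)
T + q = 1/16 + 25569/16213 = 425317/259408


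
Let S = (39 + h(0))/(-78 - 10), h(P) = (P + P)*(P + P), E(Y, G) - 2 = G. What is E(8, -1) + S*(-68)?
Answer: 685/22 ≈ 31.136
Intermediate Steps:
E(Y, G) = 2 + G
h(P) = 4*P² (h(P) = (2*P)*(2*P) = 4*P²)
S = -39/88 (S = (39 + 4*0²)/(-78 - 10) = (39 + 4*0)/(-88) = (39 + 0)*(-1/88) = 39*(-1/88) = -39/88 ≈ -0.44318)
E(8, -1) + S*(-68) = (2 - 1) - 39/88*(-68) = 1 + 663/22 = 685/22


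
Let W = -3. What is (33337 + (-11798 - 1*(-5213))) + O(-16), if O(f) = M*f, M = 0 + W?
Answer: 26800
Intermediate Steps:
M = -3 (M = 0 - 3 = -3)
O(f) = -3*f
(33337 + (-11798 - 1*(-5213))) + O(-16) = (33337 + (-11798 - 1*(-5213))) - 3*(-16) = (33337 + (-11798 + 5213)) + 48 = (33337 - 6585) + 48 = 26752 + 48 = 26800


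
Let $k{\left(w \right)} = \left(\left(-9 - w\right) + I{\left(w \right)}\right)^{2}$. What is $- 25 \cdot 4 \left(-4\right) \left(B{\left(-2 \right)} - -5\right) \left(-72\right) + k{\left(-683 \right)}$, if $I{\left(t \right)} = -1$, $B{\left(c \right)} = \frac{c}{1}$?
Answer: $366529$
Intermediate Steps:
$B{\left(c \right)} = c$ ($B{\left(c \right)} = c 1 = c$)
$k{\left(w \right)} = \left(-10 - w\right)^{2}$ ($k{\left(w \right)} = \left(\left(-9 - w\right) - 1\right)^{2} = \left(-10 - w\right)^{2}$)
$- 25 \cdot 4 \left(-4\right) \left(B{\left(-2 \right)} - -5\right) \left(-72\right) + k{\left(-683 \right)} = - 25 \cdot 4 \left(-4\right) \left(-2 - -5\right) \left(-72\right) + \left(10 - 683\right)^{2} = - 25 \left(- 16 \left(-2 + 5\right)\right) \left(-72\right) + \left(-673\right)^{2} = - 25 \left(\left(-16\right) 3\right) \left(-72\right) + 452929 = \left(-25\right) \left(-48\right) \left(-72\right) + 452929 = 1200 \left(-72\right) + 452929 = -86400 + 452929 = 366529$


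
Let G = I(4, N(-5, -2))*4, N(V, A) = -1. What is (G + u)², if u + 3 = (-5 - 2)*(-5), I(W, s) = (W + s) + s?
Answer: 1600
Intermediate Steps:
I(W, s) = W + 2*s
u = 32 (u = -3 + (-5 - 2)*(-5) = -3 - 7*(-5) = -3 + 35 = 32)
G = 8 (G = (4 + 2*(-1))*4 = (4 - 2)*4 = 2*4 = 8)
(G + u)² = (8 + 32)² = 40² = 1600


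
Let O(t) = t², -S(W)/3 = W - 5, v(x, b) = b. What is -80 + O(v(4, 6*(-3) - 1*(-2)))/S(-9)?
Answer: -1552/21 ≈ -73.905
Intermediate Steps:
S(W) = 15 - 3*W (S(W) = -3*(W - 5) = -3*(-5 + W) = 15 - 3*W)
-80 + O(v(4, 6*(-3) - 1*(-2)))/S(-9) = -80 + (6*(-3) - 1*(-2))²/(15 - 3*(-9)) = -80 + (-18 + 2)²/(15 + 27) = -80 + (-16)²/42 = -80 + 256*(1/42) = -80 + 128/21 = -1552/21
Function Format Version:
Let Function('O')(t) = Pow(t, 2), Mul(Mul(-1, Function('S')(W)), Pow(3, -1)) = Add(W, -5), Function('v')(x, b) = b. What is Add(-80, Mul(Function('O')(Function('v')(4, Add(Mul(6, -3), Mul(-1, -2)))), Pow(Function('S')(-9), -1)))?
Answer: Rational(-1552, 21) ≈ -73.905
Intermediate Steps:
Function('S')(W) = Add(15, Mul(-3, W)) (Function('S')(W) = Mul(-3, Add(W, -5)) = Mul(-3, Add(-5, W)) = Add(15, Mul(-3, W)))
Add(-80, Mul(Function('O')(Function('v')(4, Add(Mul(6, -3), Mul(-1, -2)))), Pow(Function('S')(-9), -1))) = Add(-80, Mul(Pow(Add(Mul(6, -3), Mul(-1, -2)), 2), Pow(Add(15, Mul(-3, -9)), -1))) = Add(-80, Mul(Pow(Add(-18, 2), 2), Pow(Add(15, 27), -1))) = Add(-80, Mul(Pow(-16, 2), Pow(42, -1))) = Add(-80, Mul(256, Rational(1, 42))) = Add(-80, Rational(128, 21)) = Rational(-1552, 21)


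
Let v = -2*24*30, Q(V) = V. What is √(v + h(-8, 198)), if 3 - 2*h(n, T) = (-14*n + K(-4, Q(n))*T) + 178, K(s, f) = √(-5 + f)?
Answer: √(-6334 - 396*I*√13)/2 ≈ 4.4572 - 40.042*I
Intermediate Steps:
h(n, T) = -175/2 + 7*n - T*√(-5 + n)/2 (h(n, T) = 3/2 - ((-14*n + √(-5 + n)*T) + 178)/2 = 3/2 - ((-14*n + T*√(-5 + n)) + 178)/2 = 3/2 - (178 - 14*n + T*√(-5 + n))/2 = 3/2 + (-89 + 7*n - T*√(-5 + n)/2) = -175/2 + 7*n - T*√(-5 + n)/2)
v = -1440 (v = -48*30 = -1440)
√(v + h(-8, 198)) = √(-1440 + (-175/2 + 7*(-8) - ½*198*√(-5 - 8))) = √(-1440 + (-175/2 - 56 - ½*198*√(-13))) = √(-1440 + (-175/2 - 56 - ½*198*I*√13)) = √(-1440 + (-175/2 - 56 - 99*I*√13)) = √(-1440 + (-287/2 - 99*I*√13)) = √(-3167/2 - 99*I*√13)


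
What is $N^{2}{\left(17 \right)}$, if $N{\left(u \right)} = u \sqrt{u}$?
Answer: $4913$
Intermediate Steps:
$N{\left(u \right)} = u^{\frac{3}{2}}$
$N^{2}{\left(17 \right)} = \left(17^{\frac{3}{2}}\right)^{2} = \left(17 \sqrt{17}\right)^{2} = 4913$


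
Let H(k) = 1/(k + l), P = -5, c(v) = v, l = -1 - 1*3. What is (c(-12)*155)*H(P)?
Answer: 620/3 ≈ 206.67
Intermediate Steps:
l = -4 (l = -1 - 3 = -4)
H(k) = 1/(-4 + k) (H(k) = 1/(k - 4) = 1/(-4 + k))
(c(-12)*155)*H(P) = (-12*155)/(-4 - 5) = -1860/(-9) = -1860*(-1/9) = 620/3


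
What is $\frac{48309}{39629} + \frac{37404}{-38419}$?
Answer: $\frac{373700355}{1522506551} \approx 0.24545$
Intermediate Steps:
$\frac{48309}{39629} + \frac{37404}{-38419} = 48309 \cdot \frac{1}{39629} + 37404 \left(- \frac{1}{38419}\right) = \frac{48309}{39629} - \frac{37404}{38419} = \frac{373700355}{1522506551}$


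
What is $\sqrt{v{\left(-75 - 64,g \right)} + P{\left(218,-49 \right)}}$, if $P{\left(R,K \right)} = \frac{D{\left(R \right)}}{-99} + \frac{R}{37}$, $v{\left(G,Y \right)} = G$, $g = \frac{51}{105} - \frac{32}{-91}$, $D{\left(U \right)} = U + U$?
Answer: $\frac{i \sqrt{205008749}}{1221} \approx 11.727 i$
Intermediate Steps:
$D{\left(U \right)} = 2 U$
$g = \frac{381}{455}$ ($g = 51 \cdot \frac{1}{105} - - \frac{32}{91} = \frac{17}{35} + \frac{32}{91} = \frac{381}{455} \approx 0.83736$)
$P{\left(R,K \right)} = \frac{25 R}{3663}$ ($P{\left(R,K \right)} = \frac{2 R}{-99} + \frac{R}{37} = 2 R \left(- \frac{1}{99}\right) + R \frac{1}{37} = - \frac{2 R}{99} + \frac{R}{37} = \frac{25 R}{3663}$)
$\sqrt{v{\left(-75 - 64,g \right)} + P{\left(218,-49 \right)}} = \sqrt{\left(-75 - 64\right) + \frac{25}{3663} \cdot 218} = \sqrt{-139 + \frac{5450}{3663}} = \sqrt{- \frac{503707}{3663}} = \frac{i \sqrt{205008749}}{1221}$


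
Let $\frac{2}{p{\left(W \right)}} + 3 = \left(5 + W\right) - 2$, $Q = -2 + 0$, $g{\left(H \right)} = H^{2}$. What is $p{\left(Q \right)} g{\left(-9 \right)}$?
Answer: $-81$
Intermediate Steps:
$Q = -2$
$p{\left(W \right)} = \frac{2}{W}$ ($p{\left(W \right)} = \frac{2}{-3 + \left(\left(5 + W\right) - 2\right)} = \frac{2}{-3 + \left(3 + W\right)} = \frac{2}{W}$)
$p{\left(Q \right)} g{\left(-9 \right)} = \frac{2}{-2} \left(-9\right)^{2} = 2 \left(- \frac{1}{2}\right) 81 = \left(-1\right) 81 = -81$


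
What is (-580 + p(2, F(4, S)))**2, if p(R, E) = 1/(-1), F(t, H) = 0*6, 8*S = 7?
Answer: 337561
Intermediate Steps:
S = 7/8 (S = (1/8)*7 = 7/8 ≈ 0.87500)
F(t, H) = 0
p(R, E) = -1
(-580 + p(2, F(4, S)))**2 = (-580 - 1)**2 = (-581)**2 = 337561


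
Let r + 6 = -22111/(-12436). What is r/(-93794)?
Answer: 52505/1166422184 ≈ 4.5014e-5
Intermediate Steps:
r = -52505/12436 (r = -6 - 22111/(-12436) = -6 - 22111*(-1/12436) = -6 + 22111/12436 = -52505/12436 ≈ -4.2220)
r/(-93794) = -52505/12436/(-93794) = -52505/12436*(-1/93794) = 52505/1166422184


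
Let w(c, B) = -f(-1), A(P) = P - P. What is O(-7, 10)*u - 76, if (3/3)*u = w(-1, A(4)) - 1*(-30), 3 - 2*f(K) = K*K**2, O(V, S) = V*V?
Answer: 1296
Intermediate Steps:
O(V, S) = V**2
A(P) = 0
f(K) = 3/2 - K**3/2 (f(K) = 3/2 - K*K**2/2 = 3/2 - K**3/2)
w(c, B) = -2 (w(c, B) = -(3/2 - 1/2*(-1)**3) = -(3/2 - 1/2*(-1)) = -(3/2 + 1/2) = -1*2 = -2)
u = 28 (u = -2 - 1*(-30) = -2 + 30 = 28)
O(-7, 10)*u - 76 = (-7)**2*28 - 76 = 49*28 - 76 = 1372 - 76 = 1296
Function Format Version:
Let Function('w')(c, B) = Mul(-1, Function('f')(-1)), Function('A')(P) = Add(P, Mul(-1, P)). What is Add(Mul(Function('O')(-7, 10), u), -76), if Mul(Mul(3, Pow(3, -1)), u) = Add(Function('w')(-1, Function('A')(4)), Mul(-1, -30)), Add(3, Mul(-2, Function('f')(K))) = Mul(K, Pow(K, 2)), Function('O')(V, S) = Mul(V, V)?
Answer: 1296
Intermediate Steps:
Function('O')(V, S) = Pow(V, 2)
Function('A')(P) = 0
Function('f')(K) = Add(Rational(3, 2), Mul(Rational(-1, 2), Pow(K, 3))) (Function('f')(K) = Add(Rational(3, 2), Mul(Rational(-1, 2), Mul(K, Pow(K, 2)))) = Add(Rational(3, 2), Mul(Rational(-1, 2), Pow(K, 3))))
Function('w')(c, B) = -2 (Function('w')(c, B) = Mul(-1, Add(Rational(3, 2), Mul(Rational(-1, 2), Pow(-1, 3)))) = Mul(-1, Add(Rational(3, 2), Mul(Rational(-1, 2), -1))) = Mul(-1, Add(Rational(3, 2), Rational(1, 2))) = Mul(-1, 2) = -2)
u = 28 (u = Add(-2, Mul(-1, -30)) = Add(-2, 30) = 28)
Add(Mul(Function('O')(-7, 10), u), -76) = Add(Mul(Pow(-7, 2), 28), -76) = Add(Mul(49, 28), -76) = Add(1372, -76) = 1296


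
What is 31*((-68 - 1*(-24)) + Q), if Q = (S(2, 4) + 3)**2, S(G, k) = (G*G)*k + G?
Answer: 12307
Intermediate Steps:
S(G, k) = G + k*G**2 (S(G, k) = G**2*k + G = k*G**2 + G = G + k*G**2)
Q = 441 (Q = (2*(1 + 2*4) + 3)**2 = (2*(1 + 8) + 3)**2 = (2*9 + 3)**2 = (18 + 3)**2 = 21**2 = 441)
31*((-68 - 1*(-24)) + Q) = 31*((-68 - 1*(-24)) + 441) = 31*((-68 + 24) + 441) = 31*(-44 + 441) = 31*397 = 12307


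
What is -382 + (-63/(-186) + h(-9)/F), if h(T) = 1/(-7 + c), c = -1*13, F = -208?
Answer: -49219009/128960 ≈ -381.66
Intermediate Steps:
c = -13
h(T) = -1/20 (h(T) = 1/(-7 - 13) = 1/(-20) = -1/20)
-382 + (-63/(-186) + h(-9)/F) = -382 + (-63/(-186) - 1/20/(-208)) = -382 + (-63*(-1/186) - 1/20*(-1/208)) = -382 + (21/62 + 1/4160) = -382 + 43711/128960 = -49219009/128960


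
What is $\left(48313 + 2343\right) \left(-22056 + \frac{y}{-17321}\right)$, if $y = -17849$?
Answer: $- \frac{19351307617312}{17321} \approx -1.1172 \cdot 10^{9}$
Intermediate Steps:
$\left(48313 + 2343\right) \left(-22056 + \frac{y}{-17321}\right) = \left(48313 + 2343\right) \left(-22056 - \frac{17849}{-17321}\right) = 50656 \left(-22056 - - \frac{17849}{17321}\right) = 50656 \left(-22056 + \frac{17849}{17321}\right) = 50656 \left(- \frac{382014127}{17321}\right) = - \frac{19351307617312}{17321}$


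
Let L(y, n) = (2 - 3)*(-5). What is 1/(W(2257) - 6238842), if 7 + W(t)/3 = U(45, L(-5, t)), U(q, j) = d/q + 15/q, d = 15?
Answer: -1/6238861 ≈ -1.6029e-7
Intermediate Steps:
L(y, n) = 5 (L(y, n) = -1*(-5) = 5)
U(q, j) = 30/q (U(q, j) = 15/q + 15/q = 30/q)
W(t) = -19 (W(t) = -21 + 3*(30/45) = -21 + 3*(30*(1/45)) = -21 + 3*(⅔) = -21 + 2 = -19)
1/(W(2257) - 6238842) = 1/(-19 - 6238842) = 1/(-6238861) = -1/6238861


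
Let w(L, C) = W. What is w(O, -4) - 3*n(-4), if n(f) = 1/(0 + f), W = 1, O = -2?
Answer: 7/4 ≈ 1.7500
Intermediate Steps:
n(f) = 1/f
w(L, C) = 1
w(O, -4) - 3*n(-4) = 1 - 3/(-4) = 1 - 3*(-¼) = 1 + ¾ = 7/4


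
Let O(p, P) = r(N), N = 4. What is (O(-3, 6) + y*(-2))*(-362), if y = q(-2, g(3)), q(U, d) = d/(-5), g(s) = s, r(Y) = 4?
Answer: -9412/5 ≈ -1882.4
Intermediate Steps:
O(p, P) = 4
q(U, d) = -d/5 (q(U, d) = d*(-⅕) = -d/5)
y = -⅗ (y = -⅕*3 = -⅗ ≈ -0.60000)
(O(-3, 6) + y*(-2))*(-362) = (4 - ⅗*(-2))*(-362) = (4 + 6/5)*(-362) = (26/5)*(-362) = -9412/5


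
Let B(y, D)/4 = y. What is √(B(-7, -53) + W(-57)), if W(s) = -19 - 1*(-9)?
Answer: I*√38 ≈ 6.1644*I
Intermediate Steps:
W(s) = -10 (W(s) = -19 + 9 = -10)
B(y, D) = 4*y
√(B(-7, -53) + W(-57)) = √(4*(-7) - 10) = √(-28 - 10) = √(-38) = I*√38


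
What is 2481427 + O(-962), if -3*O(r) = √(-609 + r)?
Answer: 2481427 - I*√1571/3 ≈ 2.4814e+6 - 13.212*I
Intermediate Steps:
O(r) = -√(-609 + r)/3
2481427 + O(-962) = 2481427 - √(-609 - 962)/3 = 2481427 - I*√1571/3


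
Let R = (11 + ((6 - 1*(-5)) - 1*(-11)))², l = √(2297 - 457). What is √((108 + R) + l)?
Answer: √(1197 + 4*√115) ≈ 35.212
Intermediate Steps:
l = 4*√115 (l = √1840 = 4*√115 ≈ 42.895)
R = 1089 (R = (11 + ((6 + 5) + 11))² = (11 + (11 + 11))² = (11 + 22)² = 33² = 1089)
√((108 + R) + l) = √((108 + 1089) + 4*√115) = √(1197 + 4*√115)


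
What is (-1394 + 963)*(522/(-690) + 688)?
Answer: -34063223/115 ≈ -2.9620e+5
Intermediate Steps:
(-1394 + 963)*(522/(-690) + 688) = -431*(522*(-1/690) + 688) = -431*(-87/115 + 688) = -431*79033/115 = -34063223/115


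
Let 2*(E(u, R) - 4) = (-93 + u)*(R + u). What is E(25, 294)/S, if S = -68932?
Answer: 5421/34466 ≈ 0.15729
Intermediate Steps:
E(u, R) = 4 + (-93 + u)*(R + u)/2 (E(u, R) = 4 + ((-93 + u)*(R + u))/2 = 4 + (-93 + u)*(R + u)/2)
E(25, 294)/S = (4 + (½)*25² - 93/2*294 - 93/2*25 + (½)*294*25)/(-68932) = (4 + (½)*625 - 13671 - 2325/2 + 3675)*(-1/68932) = (4 + 625/2 - 13671 - 2325/2 + 3675)*(-1/68932) = -10842*(-1/68932) = 5421/34466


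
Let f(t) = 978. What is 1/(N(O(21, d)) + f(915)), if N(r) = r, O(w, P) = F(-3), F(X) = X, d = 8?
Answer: 1/975 ≈ 0.0010256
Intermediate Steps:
O(w, P) = -3
1/(N(O(21, d)) + f(915)) = 1/(-3 + 978) = 1/975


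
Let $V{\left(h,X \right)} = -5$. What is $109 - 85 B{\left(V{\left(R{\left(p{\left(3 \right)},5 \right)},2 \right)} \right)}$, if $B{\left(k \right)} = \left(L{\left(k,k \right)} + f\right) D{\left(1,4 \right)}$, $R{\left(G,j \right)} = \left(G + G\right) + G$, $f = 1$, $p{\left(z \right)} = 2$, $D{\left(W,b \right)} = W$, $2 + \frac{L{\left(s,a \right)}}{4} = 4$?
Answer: $-656$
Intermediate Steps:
$L{\left(s,a \right)} = 8$ ($L{\left(s,a \right)} = -8 + 4 \cdot 4 = -8 + 16 = 8$)
$R{\left(G,j \right)} = 3 G$ ($R{\left(G,j \right)} = 2 G + G = 3 G$)
$B{\left(k \right)} = 9$ ($B{\left(k \right)} = \left(8 + 1\right) 1 = 9 \cdot 1 = 9$)
$109 - 85 B{\left(V{\left(R{\left(p{\left(3 \right)},5 \right)},2 \right)} \right)} = 109 - 765 = -656$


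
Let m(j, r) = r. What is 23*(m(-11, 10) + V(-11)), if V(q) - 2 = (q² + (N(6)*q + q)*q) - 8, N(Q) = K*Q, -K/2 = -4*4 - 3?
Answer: 640182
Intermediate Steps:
K = 38 (K = -2*(-4*4 - 3) = -2*(-16 - 3) = -2*(-19) = 38)
N(Q) = 38*Q
V(q) = -6 + 230*q² (V(q) = 2 + ((q² + ((38*6)*q + q)*q) - 8) = 2 + ((q² + (228*q + q)*q) - 8) = 2 + ((q² + (229*q)*q) - 8) = 2 + ((q² + 229*q²) - 8) = 2 + (230*q² - 8) = 2 + (-8 + 230*q²) = -6 + 230*q²)
23*(m(-11, 10) + V(-11)) = 23*(10 + (-6 + 230*(-11)²)) = 23*(10 + (-6 + 230*121)) = 23*(10 + (-6 + 27830)) = 23*(10 + 27824) = 23*27834 = 640182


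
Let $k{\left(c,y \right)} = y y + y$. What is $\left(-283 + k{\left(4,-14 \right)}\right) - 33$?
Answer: $-134$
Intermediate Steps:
$k{\left(c,y \right)} = y + y^{2}$ ($k{\left(c,y \right)} = y^{2} + y = y + y^{2}$)
$\left(-283 + k{\left(4,-14 \right)}\right) - 33 = \left(-283 - 14 \left(1 - 14\right)\right) - 33 = \left(-283 - -182\right) - 33 = \left(-283 + 182\right) - 33 = -101 - 33 = -134$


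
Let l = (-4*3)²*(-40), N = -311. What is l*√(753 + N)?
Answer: -5760*√442 ≈ -1.2110e+5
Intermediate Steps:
l = -5760 (l = (-12)²*(-40) = 144*(-40) = -5760)
l*√(753 + N) = -5760*√(753 - 311) = -5760*√442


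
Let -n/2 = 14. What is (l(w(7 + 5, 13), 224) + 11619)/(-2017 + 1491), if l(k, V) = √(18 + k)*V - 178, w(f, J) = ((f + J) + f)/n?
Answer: -11441/526 - 8*√3269/263 ≈ -23.490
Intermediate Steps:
n = -28 (n = -2*14 = -28)
w(f, J) = -f/14 - J/28 (w(f, J) = ((f + J) + f)/(-28) = ((J + f) + f)*(-1/28) = (J + 2*f)*(-1/28) = -f/14 - J/28)
l(k, V) = -178 + V*√(18 + k) (l(k, V) = V*√(18 + k) - 178 = -178 + V*√(18 + k))
(l(w(7 + 5, 13), 224) + 11619)/(-2017 + 1491) = ((-178 + 224*√(18 + (-(7 + 5)/14 - 1/28*13))) + 11619)/(-2017 + 1491) = ((-178 + 224*√(18 + (-1/14*12 - 13/28))) + 11619)/(-526) = ((-178 + 224*√(18 + (-6/7 - 13/28))) + 11619)*(-1/526) = ((-178 + 224*√(18 - 37/28)) + 11619)*(-1/526) = ((-178 + 224*√(467/28)) + 11619)*(-1/526) = ((-178 + 224*(√3269/14)) + 11619)*(-1/526) = ((-178 + 16*√3269) + 11619)*(-1/526) = (11441 + 16*√3269)*(-1/526) = -11441/526 - 8*√3269/263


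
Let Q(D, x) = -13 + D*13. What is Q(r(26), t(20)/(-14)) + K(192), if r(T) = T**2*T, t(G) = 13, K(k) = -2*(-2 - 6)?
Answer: 228491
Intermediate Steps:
K(k) = 16 (K(k) = -2*(-8) = 16)
r(T) = T**3
Q(D, x) = -13 + 13*D
Q(r(26), t(20)/(-14)) + K(192) = (-13 + 13*26**3) + 16 = (-13 + 13*17576) + 16 = (-13 + 228488) + 16 = 228475 + 16 = 228491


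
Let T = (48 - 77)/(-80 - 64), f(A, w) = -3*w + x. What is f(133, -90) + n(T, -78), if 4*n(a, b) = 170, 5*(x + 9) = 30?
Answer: 619/2 ≈ 309.50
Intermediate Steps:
x = -3 (x = -9 + (1/5)*30 = -9 + 6 = -3)
f(A, w) = -3 - 3*w (f(A, w) = -3*w - 3 = -3 - 3*w)
T = 29/144 (T = -29/(-144) = -29*(-1/144) = 29/144 ≈ 0.20139)
n(a, b) = 85/2 (n(a, b) = (1/4)*170 = 85/2)
f(133, -90) + n(T, -78) = (-3 - 3*(-90)) + 85/2 = (-3 + 270) + 85/2 = 267 + 85/2 = 619/2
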